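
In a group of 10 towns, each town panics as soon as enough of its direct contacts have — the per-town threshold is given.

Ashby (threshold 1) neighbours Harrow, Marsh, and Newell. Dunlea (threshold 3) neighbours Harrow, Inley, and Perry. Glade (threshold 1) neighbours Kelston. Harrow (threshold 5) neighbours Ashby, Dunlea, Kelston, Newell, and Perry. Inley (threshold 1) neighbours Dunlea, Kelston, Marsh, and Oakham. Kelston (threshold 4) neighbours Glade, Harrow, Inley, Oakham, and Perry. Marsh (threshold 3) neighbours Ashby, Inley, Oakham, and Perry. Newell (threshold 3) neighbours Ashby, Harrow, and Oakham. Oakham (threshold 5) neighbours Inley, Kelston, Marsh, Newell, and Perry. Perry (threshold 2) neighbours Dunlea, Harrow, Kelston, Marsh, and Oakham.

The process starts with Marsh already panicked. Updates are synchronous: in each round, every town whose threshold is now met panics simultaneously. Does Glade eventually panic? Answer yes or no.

Round 1 — Marsh panics (initial).
Round 2 — checking thresholds:
  Ashby: 1 of 3 neighbours ≥ 1, panics.
  Inley: 1 of 4 neighbours ≥ 1, panics.
  Oakham: 1 of 5 neighbours < 5, below threshold.
  Perry: 1 of 5 neighbours < 2, below threshold.
Round 3 — no new panics; cascade stops.

no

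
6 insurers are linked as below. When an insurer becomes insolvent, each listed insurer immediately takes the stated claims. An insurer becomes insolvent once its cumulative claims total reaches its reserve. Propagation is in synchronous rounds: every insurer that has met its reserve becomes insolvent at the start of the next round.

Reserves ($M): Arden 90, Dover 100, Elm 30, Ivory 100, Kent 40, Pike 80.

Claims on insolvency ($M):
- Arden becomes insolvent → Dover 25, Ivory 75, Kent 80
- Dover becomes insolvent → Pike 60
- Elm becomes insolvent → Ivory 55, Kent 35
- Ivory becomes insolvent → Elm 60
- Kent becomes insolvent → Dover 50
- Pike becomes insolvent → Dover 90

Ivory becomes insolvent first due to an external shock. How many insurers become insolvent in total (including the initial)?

2

Round 1 — Ivory becomes insolvent (initial).
  Elm: +60 → 60 ≥ 30
Round 2 — Elm becomes insolvent.
  Kent: +35 → 35 < 40
No further insolvencies.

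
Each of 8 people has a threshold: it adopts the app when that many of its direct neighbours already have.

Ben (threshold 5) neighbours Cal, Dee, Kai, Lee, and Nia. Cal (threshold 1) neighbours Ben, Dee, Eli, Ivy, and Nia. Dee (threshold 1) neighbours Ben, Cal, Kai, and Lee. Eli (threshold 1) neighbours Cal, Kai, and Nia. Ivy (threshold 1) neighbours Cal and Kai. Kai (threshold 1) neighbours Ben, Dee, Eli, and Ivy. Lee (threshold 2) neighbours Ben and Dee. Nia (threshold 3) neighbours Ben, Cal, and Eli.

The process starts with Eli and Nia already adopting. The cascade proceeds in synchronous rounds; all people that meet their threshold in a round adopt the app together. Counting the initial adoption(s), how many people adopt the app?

6

Round 1 — Eli, Nia adopt the app (initial).
Round 2 — checking thresholds:
  Ben: 1 of 5 neighbours < 5, holds.
  Cal: 2 of 5 neighbours ≥ 1, adopts the app.
  Kai: 1 of 4 neighbours ≥ 1, adopts the app.
Round 3 — checking thresholds:
  Ben: 3 of 5 neighbours < 5, holds.
  Dee: 2 of 4 neighbours ≥ 1, adopts the app.
  Ivy: 2 of 2 neighbours ≥ 1, adopts the app.
Round 4 — no new adoptions; cascade stops.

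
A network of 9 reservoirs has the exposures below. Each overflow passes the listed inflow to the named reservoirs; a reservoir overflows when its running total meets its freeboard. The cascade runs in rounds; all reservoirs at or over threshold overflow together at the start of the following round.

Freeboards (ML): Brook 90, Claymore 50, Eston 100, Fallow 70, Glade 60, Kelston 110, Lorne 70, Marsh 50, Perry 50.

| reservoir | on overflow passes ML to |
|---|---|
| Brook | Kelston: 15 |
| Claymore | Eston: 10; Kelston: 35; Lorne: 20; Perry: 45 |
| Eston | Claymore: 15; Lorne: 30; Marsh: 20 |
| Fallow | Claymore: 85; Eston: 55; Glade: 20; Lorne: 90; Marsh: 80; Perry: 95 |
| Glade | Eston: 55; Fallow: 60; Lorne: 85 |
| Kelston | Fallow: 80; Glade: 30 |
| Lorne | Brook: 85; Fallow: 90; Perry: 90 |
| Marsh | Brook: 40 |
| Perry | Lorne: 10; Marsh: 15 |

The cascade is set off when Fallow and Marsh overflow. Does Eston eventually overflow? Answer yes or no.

Round 1 — Fallow, Marsh overflow (initial).
  Brook: +40 → 40 < 90
  Claymore: +85 → 85 ≥ 50
  Eston: +55 → 55 < 100
  Glade: +20 → 20 < 60
  Lorne: +90 → 90 ≥ 70
  Perry: +95 → 95 ≥ 50
Round 2 — Claymore, Lorne, Perry overflow.
  Brook: +85 → 125 ≥ 90
  Eston: +10 → 65 < 100
  Kelston: +35 → 35 < 110
Round 3 — Brook overflows.
  Kelston: +15 → 50 < 110
No further overflows.

no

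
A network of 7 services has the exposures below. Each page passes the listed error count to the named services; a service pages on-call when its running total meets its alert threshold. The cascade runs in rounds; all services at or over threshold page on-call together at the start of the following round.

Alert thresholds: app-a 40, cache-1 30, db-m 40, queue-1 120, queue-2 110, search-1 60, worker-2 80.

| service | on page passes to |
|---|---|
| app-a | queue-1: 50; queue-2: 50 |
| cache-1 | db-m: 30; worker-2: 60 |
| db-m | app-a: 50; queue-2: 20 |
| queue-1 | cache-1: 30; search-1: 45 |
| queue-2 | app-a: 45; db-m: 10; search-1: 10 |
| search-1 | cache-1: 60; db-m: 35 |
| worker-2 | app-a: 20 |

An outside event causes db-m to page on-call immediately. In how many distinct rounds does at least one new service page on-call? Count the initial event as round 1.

Round 1 — db-m pages on-call (initial).
  app-a: +50 → 50 ≥ 40
  queue-2: +20 → 20 < 110
Round 2 — app-a pages on-call.
  queue-1: +50 → 50 < 120
  queue-2: +50 → 70 < 110
No further pages.

2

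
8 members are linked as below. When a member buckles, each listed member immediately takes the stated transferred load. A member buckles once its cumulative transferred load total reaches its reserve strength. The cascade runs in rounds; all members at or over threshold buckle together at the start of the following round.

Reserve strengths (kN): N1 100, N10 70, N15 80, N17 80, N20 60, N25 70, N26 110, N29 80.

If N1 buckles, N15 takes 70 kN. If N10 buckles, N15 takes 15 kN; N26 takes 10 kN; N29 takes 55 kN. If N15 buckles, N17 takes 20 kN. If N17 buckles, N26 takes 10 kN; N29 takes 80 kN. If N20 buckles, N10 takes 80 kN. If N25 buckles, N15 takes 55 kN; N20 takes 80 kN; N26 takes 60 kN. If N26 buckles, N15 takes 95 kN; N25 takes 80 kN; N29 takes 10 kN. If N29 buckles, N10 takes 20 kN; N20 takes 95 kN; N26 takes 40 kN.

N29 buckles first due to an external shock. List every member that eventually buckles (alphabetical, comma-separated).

Round 1 — N29 buckles (initial).
  N10: +20 → 20 < 70
  N20: +95 → 95 ≥ 60
  N26: +40 → 40 < 110
Round 2 — N20 buckles.
  N10: +80 → 100 ≥ 70
Round 3 — N10 buckles.
  N15: +15 → 15 < 80
  N26: +10 → 50 < 110
No further bucklings.

N10, N20, N29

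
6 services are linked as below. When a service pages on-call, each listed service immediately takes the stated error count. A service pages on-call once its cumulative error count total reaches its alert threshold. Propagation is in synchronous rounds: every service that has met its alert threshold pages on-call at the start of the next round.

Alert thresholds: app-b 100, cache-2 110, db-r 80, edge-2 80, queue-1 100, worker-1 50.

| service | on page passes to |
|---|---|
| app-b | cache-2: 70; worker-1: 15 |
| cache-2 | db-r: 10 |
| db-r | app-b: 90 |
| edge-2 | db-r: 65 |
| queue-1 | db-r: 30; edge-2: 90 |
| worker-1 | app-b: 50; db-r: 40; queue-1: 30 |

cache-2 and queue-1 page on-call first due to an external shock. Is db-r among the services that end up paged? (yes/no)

yes

Round 1 — cache-2, queue-1 page on-call (initial).
  db-r: +10+30 → 40 < 80
  edge-2: +90 → 90 ≥ 80
Round 2 — edge-2 pages on-call.
  db-r: +65 → 105 ≥ 80
Round 3 — db-r pages on-call.
  app-b: +90 → 90 < 100
No further pages.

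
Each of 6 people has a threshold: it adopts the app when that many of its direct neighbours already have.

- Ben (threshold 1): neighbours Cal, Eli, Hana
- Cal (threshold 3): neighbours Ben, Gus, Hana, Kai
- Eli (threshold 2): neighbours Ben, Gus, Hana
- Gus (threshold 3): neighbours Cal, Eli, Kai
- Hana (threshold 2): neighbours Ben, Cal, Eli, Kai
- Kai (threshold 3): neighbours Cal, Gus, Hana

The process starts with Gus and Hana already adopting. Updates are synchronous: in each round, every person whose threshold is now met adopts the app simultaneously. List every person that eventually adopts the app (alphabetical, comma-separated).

Ben, Cal, Eli, Gus, Hana, Kai

Round 1 — Gus, Hana adopt the app (initial).
Round 2 — checking thresholds:
  Ben: 1 of 3 neighbours ≥ 1, adopts the app.
  Cal: 2 of 4 neighbours < 3, holds.
  Eli: 2 of 3 neighbours ≥ 2, adopts the app.
  Kai: 2 of 3 neighbours < 3, holds.
Round 3 — checking thresholds:
  Cal: 3 of 4 neighbours ≥ 3, adopts the app.
  Kai: 2 of 3 neighbours < 3, holds.
Round 4 — checking thresholds:
  Kai: 3 of 3 neighbours ≥ 3, adopts the app.
Round 5 — no new adoptions; cascade stops.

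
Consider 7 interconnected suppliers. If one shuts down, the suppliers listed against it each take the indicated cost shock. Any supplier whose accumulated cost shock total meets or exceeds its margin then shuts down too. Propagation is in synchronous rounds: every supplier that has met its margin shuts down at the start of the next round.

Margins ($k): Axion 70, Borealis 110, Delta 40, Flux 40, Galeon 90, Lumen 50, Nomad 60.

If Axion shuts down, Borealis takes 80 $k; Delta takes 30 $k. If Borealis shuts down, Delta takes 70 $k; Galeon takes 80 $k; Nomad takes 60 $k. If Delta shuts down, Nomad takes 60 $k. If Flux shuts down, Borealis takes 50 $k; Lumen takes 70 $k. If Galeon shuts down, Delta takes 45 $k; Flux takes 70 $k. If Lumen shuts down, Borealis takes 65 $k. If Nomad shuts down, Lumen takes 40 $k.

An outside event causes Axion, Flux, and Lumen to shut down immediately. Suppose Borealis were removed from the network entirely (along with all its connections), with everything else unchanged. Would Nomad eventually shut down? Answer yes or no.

With Borealis removed:
Round 1 — Axion, Flux, Lumen shut down (initial).
  Delta: +30 → 30 < 40
No further shutdowns.

no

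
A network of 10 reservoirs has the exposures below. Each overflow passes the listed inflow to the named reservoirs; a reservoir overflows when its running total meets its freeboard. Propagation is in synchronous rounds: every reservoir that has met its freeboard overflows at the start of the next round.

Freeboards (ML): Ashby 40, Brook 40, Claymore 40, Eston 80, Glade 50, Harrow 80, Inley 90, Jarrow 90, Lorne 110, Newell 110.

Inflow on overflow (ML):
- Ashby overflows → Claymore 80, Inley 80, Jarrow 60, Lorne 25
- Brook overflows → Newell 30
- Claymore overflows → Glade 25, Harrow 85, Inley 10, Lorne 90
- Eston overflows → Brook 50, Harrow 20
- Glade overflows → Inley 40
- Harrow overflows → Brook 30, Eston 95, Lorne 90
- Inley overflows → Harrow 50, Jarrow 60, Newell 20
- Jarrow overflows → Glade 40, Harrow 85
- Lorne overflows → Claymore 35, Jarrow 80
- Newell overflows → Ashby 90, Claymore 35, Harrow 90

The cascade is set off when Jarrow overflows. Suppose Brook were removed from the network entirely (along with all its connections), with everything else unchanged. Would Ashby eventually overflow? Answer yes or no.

With Brook removed:
Round 1 — Jarrow overflows (initial).
  Glade: +40 → 40 < 50
  Harrow: +85 → 85 ≥ 80
Round 2 — Harrow overflows.
  Eston: +95 → 95 ≥ 80
  Lorne: +90 → 90 < 110
Round 3 — Eston overflows.
No further overflows.

no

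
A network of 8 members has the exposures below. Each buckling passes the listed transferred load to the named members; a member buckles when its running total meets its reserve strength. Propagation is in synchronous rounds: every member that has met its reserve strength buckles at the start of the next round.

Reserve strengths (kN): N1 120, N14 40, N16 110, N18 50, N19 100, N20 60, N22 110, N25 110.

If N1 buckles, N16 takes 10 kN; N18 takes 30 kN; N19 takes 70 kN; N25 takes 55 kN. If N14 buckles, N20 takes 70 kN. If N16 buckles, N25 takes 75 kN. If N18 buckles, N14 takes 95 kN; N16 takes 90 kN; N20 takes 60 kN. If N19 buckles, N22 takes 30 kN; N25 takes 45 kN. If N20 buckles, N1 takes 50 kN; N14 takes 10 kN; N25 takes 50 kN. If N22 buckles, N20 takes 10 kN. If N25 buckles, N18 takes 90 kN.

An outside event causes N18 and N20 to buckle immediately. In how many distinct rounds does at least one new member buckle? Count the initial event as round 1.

Round 1 — N18, N20 buckle (initial).
  N1: +50 → 50 < 120
  N14: +95+10 → 105 ≥ 40
  N16: +90 → 90 < 110
  N25: +50 → 50 < 110
Round 2 — N14 buckles.
No further bucklings.

2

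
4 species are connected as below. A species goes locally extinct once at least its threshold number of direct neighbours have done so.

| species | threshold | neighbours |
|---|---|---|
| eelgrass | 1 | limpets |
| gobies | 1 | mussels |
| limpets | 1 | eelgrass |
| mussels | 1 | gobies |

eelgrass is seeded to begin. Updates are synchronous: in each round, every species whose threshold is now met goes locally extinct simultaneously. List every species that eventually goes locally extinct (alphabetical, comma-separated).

Round 1 — eelgrass goes locally extinct (initial).
Round 2 — checking thresholds:
  limpets: 1 of 1 neighbours ≥ 1, goes locally extinct.
Round 3 — no new extinctions; cascade stops.

eelgrass, limpets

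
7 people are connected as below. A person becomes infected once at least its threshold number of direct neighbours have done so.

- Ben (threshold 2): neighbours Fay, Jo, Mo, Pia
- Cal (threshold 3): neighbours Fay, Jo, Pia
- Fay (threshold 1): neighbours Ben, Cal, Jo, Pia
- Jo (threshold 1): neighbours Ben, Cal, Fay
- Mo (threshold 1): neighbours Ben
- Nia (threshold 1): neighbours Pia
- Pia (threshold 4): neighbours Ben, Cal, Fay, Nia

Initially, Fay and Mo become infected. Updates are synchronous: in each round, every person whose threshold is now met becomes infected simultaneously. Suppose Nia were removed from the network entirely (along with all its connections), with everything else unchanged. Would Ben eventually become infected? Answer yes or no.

With Nia removed:
Round 1 — Fay, Mo become infected (initial).
Round 2 — checking thresholds:
  Ben: 2 of 4 neighbours ≥ 2, becomes infected.
  Cal: 1 of 3 neighbours < 3, holds.
  Jo: 1 of 3 neighbours ≥ 1, becomes infected.
  Pia: 1 of 3 neighbours < 4, holds.
Round 3 — no new infections; cascade stops.

yes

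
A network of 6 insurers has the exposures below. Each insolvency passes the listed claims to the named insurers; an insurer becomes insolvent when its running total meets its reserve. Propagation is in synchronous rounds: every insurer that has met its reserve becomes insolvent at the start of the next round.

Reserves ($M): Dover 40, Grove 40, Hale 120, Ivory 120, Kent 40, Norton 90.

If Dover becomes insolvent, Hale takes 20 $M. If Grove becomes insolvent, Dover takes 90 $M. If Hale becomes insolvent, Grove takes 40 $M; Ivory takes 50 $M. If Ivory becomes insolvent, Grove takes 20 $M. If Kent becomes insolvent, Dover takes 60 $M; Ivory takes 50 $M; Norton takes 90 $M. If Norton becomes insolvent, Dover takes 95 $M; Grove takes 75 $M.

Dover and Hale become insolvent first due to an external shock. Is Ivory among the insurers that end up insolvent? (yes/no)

no

Round 1 — Dover, Hale become insolvent (initial).
  Grove: +40 → 40 ≥ 40
  Ivory: +50 → 50 < 120
Round 2 — Grove becomes insolvent.
No further insolvencies.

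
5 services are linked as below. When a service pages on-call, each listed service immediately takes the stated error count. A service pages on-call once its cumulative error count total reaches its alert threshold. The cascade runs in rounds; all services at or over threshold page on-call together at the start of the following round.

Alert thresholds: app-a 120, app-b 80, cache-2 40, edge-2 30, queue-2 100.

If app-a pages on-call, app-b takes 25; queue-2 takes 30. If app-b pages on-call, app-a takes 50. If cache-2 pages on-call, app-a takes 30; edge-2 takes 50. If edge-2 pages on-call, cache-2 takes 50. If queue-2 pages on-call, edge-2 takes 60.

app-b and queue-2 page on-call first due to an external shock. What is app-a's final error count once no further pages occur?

80

Round 1 — app-b, queue-2 page on-call (initial).
  app-a: +50 → 50 < 120
  edge-2: +60 → 60 ≥ 30
Round 2 — edge-2 pages on-call.
  cache-2: +50 → 50 ≥ 40
Round 3 — cache-2 pages on-call.
  app-a: +30 → 80 < 120
No further pages.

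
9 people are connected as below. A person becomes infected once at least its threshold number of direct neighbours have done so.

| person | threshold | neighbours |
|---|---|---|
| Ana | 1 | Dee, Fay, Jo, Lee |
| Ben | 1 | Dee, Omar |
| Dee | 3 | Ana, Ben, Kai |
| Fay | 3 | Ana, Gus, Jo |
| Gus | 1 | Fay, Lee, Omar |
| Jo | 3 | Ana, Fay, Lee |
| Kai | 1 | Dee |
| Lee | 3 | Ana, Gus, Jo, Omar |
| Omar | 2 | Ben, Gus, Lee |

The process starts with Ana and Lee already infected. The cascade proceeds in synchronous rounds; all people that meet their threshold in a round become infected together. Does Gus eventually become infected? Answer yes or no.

yes

Round 1 — Ana, Lee become infected (initial).
Round 2 — checking thresholds:
  Dee: 1 of 3 neighbours < 3, below threshold.
  Fay: 1 of 3 neighbours < 3, below threshold.
  Gus: 1 of 3 neighbours ≥ 1, becomes infected.
  Jo: 2 of 3 neighbours < 3, below threshold.
  Omar: 1 of 3 neighbours < 2, below threshold.
Round 3 — checking thresholds:
  Dee: 1 of 3 neighbours < 3, below threshold.
  Fay: 2 of 3 neighbours < 3, below threshold.
  Jo: 2 of 3 neighbours < 3, below threshold.
  Omar: 2 of 3 neighbours ≥ 2, becomes infected.
Round 4 — checking thresholds:
  Ben: 1 of 2 neighbours ≥ 1, becomes infected.
  Dee: 1 of 3 neighbours < 3, below threshold.
  Fay: 2 of 3 neighbours < 3, below threshold.
  Jo: 2 of 3 neighbours < 3, below threshold.
Round 5 — no new infections; cascade stops.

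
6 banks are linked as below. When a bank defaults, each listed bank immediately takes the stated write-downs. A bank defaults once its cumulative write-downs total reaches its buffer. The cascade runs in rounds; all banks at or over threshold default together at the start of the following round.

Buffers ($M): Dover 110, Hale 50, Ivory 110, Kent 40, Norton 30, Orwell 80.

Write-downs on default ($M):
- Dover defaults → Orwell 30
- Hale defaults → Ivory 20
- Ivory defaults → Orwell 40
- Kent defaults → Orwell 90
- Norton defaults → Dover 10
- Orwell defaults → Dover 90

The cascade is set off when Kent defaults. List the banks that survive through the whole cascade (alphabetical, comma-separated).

Round 1 — Kent defaults (initial).
  Orwell: +90 → 90 ≥ 80
Round 2 — Orwell defaults.
  Dover: +90 → 90 < 110
No further defaults.

Dover, Hale, Ivory, Norton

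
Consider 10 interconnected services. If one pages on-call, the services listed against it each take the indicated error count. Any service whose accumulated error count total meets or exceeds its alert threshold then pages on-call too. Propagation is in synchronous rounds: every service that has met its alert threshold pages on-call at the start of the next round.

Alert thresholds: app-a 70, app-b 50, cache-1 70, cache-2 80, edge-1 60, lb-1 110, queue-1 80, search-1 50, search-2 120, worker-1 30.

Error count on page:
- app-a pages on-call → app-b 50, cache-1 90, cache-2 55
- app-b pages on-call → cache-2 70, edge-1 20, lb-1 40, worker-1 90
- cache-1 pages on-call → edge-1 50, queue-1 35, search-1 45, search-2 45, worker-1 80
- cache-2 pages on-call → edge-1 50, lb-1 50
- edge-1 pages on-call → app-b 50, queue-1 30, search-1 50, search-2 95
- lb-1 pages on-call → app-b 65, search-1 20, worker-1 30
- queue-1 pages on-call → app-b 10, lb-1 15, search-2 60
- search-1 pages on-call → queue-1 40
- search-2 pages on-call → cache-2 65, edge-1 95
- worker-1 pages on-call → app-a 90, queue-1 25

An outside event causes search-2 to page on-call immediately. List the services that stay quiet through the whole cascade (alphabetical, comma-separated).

lb-1

Round 1 — search-2 pages on-call (initial).
  cache-2: +65 → 65 < 80
  edge-1: +95 → 95 ≥ 60
Round 2 — edge-1 pages on-call.
  app-b: +50 → 50 ≥ 50
  queue-1: +30 → 30 < 80
  search-1: +50 → 50 ≥ 50
Round 3 — app-b, search-1 page on-call.
  cache-2: +70 → 135 ≥ 80
  lb-1: +40 → 40 < 110
  queue-1: +40 → 70 < 80
  worker-1: +90 → 90 ≥ 30
Round 4 — cache-2, worker-1 page on-call.
  app-a: +90 → 90 ≥ 70
  lb-1: +50 → 90 < 110
  queue-1: +25 → 95 ≥ 80
Round 5 — app-a, queue-1 page on-call.
  cache-1: +90 → 90 ≥ 70
  lb-1: +15 → 105 < 110
Round 6 — cache-1 pages on-call.
No further pages.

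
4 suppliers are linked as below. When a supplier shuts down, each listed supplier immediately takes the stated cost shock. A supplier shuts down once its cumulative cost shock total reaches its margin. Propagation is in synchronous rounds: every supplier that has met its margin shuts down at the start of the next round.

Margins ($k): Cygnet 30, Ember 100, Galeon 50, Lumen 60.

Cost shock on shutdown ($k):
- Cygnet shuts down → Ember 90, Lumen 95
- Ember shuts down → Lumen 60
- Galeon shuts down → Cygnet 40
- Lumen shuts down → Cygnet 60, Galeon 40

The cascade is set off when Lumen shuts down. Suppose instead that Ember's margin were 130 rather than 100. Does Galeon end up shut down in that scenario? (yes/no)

no

With Ember's margin at 130:
Round 1 — Lumen shuts down (initial).
  Cygnet: +60 → 60 ≥ 30
  Galeon: +40 → 40 < 50
Round 2 — Cygnet shuts down.
  Ember: +90 → 90 < 130
No further shutdowns.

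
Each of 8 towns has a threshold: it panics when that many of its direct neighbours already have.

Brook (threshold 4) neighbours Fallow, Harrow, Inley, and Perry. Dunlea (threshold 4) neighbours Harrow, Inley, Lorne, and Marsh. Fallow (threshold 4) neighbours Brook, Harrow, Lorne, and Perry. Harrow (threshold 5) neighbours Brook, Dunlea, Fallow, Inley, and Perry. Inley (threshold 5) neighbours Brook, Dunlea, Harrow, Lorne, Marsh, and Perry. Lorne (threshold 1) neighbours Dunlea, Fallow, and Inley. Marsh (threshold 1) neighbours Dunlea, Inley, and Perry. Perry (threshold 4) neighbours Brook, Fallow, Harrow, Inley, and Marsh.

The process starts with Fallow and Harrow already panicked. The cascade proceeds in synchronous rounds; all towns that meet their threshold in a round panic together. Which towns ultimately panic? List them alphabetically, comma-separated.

Round 1 — Fallow, Harrow panic (initial).
Round 2 — checking thresholds:
  Brook: 2 of 4 neighbours < 4, below threshold.
  Dunlea: 1 of 4 neighbours < 4, below threshold.
  Inley: 1 of 6 neighbours < 5, below threshold.
  Lorne: 1 of 3 neighbours ≥ 1, panics.
  Perry: 2 of 5 neighbours < 4, below threshold.
Round 3 — no new panics; cascade stops.

Fallow, Harrow, Lorne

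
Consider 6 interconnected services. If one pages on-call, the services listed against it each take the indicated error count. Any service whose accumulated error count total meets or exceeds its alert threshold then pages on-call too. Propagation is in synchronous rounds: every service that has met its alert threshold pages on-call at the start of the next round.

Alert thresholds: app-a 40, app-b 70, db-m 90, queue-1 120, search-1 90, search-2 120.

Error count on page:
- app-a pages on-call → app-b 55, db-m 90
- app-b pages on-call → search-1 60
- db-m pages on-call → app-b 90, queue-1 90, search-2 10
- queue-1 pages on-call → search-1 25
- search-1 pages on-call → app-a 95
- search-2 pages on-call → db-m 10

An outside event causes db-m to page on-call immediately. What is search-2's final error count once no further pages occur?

Round 1 — db-m pages on-call (initial).
  app-b: +90 → 90 ≥ 70
  queue-1: +90 → 90 < 120
  search-2: +10 → 10 < 120
Round 2 — app-b pages on-call.
  search-1: +60 → 60 < 90
No further pages.

10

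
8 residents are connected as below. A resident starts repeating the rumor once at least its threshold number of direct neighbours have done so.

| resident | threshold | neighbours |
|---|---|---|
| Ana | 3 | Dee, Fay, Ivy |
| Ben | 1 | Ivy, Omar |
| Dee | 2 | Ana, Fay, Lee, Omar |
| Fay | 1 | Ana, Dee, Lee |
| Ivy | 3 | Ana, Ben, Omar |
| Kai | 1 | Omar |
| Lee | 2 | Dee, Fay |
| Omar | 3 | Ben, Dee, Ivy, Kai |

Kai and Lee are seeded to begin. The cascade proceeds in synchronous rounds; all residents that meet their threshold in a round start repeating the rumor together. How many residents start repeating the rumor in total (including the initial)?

4

Round 1 — Kai, Lee start repeating the rumor (initial).
Round 2 — checking thresholds:
  Dee: 1 of 4 neighbours < 2, below threshold.
  Fay: 1 of 3 neighbours ≥ 1, starts repeating the rumor.
  Omar: 1 of 4 neighbours < 3, below threshold.
Round 3 — checking thresholds:
  Ana: 1 of 3 neighbours < 3, below threshold.
  Dee: 2 of 4 neighbours ≥ 2, starts repeating the rumor.
  Omar: 1 of 4 neighbours < 3, below threshold.
Round 4 — no new spreads; cascade stops.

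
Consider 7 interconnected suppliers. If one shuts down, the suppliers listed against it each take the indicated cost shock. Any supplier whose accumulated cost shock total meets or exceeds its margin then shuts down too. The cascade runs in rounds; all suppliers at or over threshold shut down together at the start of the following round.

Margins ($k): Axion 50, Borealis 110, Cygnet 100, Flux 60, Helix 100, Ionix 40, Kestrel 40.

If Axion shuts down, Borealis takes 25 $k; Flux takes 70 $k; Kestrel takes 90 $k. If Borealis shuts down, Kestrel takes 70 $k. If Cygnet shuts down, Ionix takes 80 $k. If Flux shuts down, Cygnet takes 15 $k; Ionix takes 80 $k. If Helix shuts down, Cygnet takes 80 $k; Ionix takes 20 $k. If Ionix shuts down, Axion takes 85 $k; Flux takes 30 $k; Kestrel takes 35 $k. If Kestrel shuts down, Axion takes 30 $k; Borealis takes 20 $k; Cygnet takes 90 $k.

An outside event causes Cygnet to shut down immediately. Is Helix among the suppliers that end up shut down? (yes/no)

Round 1 — Cygnet shuts down (initial).
  Ionix: +80 → 80 ≥ 40
Round 2 — Ionix shuts down.
  Axion: +85 → 85 ≥ 50
  Flux: +30 → 30 < 60
  Kestrel: +35 → 35 < 40
Round 3 — Axion shuts down.
  Borealis: +25 → 25 < 110
  Flux: +70 → 100 ≥ 60
  Kestrel: +90 → 125 ≥ 40
Round 4 — Flux, Kestrel shut down.
  Borealis: +20 → 45 < 110
No further shutdowns.

no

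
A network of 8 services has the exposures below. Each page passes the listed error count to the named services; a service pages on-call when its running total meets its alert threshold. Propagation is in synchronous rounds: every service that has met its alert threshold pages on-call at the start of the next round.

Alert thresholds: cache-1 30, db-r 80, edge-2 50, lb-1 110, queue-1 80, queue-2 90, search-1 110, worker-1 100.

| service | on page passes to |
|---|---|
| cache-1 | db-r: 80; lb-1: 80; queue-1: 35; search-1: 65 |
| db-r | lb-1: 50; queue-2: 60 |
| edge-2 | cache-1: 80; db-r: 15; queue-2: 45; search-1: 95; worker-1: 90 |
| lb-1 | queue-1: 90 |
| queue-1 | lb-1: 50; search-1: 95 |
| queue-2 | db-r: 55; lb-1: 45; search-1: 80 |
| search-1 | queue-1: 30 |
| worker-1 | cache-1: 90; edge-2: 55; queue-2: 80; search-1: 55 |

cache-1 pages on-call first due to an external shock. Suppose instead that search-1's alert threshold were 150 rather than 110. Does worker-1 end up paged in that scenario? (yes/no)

With search-1's alert threshold at 150:
Round 1 — cache-1 pages on-call (initial).
  db-r: +80 → 80 ≥ 80
  lb-1: +80 → 80 < 110
  queue-1: +35 → 35 < 80
  search-1: +65 → 65 < 150
Round 2 — db-r pages on-call.
  lb-1: +50 → 130 ≥ 110
  queue-2: +60 → 60 < 90
Round 3 — lb-1 pages on-call.
  queue-1: +90 → 125 ≥ 80
Round 4 — queue-1 pages on-call.
  search-1: +95 → 160 ≥ 150
Round 5 — search-1 pages on-call.
No further pages.

no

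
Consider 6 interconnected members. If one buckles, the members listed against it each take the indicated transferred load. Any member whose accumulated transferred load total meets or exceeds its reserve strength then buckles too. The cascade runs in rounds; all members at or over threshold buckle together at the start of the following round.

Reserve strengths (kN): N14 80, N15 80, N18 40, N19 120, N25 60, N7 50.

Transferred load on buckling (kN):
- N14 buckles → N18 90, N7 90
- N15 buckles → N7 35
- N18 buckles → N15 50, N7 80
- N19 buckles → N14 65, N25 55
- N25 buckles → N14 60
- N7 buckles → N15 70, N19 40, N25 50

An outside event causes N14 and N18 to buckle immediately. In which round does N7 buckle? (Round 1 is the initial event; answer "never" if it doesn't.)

2

Round 1 — N14, N18 buckle (initial).
  N15: +50 → 50 < 80
  N7: +90+80 → 170 ≥ 50
Round 2 — N7 buckles.
  N15: +70 → 120 ≥ 80
  N19: +40 → 40 < 120
  N25: +50 → 50 < 60
Round 3 — N15 buckles.
No further bucklings.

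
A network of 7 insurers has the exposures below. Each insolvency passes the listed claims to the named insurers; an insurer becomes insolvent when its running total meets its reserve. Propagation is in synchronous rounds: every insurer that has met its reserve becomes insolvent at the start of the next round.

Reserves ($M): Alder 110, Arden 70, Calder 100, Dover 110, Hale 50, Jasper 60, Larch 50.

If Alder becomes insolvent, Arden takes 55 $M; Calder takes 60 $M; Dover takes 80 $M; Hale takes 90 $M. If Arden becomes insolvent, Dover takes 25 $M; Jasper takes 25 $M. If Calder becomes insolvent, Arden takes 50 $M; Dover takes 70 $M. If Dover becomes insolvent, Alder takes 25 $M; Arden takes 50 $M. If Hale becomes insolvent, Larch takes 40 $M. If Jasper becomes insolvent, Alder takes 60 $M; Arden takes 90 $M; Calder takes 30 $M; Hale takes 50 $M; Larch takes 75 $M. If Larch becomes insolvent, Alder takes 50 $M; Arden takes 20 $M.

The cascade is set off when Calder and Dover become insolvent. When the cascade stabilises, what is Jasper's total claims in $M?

25

Round 1 — Calder, Dover become insolvent (initial).
  Alder: +25 → 25 < 110
  Arden: +50+50 → 100 ≥ 70
Round 2 — Arden becomes insolvent.
  Jasper: +25 → 25 < 60
No further insolvencies.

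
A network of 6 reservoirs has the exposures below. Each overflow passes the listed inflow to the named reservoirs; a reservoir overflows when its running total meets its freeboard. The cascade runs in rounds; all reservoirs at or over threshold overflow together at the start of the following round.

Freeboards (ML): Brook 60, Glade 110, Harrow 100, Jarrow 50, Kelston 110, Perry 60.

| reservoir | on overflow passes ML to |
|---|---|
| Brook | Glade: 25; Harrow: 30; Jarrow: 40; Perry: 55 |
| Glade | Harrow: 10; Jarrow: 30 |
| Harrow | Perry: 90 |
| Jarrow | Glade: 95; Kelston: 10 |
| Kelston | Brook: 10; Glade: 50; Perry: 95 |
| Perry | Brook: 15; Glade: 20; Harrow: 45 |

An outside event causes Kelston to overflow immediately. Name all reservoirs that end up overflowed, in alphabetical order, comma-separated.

Kelston, Perry

Round 1 — Kelston overflows (initial).
  Brook: +10 → 10 < 60
  Glade: +50 → 50 < 110
  Perry: +95 → 95 ≥ 60
Round 2 — Perry overflows.
  Brook: +15 → 25 < 60
  Glade: +20 → 70 < 110
  Harrow: +45 → 45 < 100
No further overflows.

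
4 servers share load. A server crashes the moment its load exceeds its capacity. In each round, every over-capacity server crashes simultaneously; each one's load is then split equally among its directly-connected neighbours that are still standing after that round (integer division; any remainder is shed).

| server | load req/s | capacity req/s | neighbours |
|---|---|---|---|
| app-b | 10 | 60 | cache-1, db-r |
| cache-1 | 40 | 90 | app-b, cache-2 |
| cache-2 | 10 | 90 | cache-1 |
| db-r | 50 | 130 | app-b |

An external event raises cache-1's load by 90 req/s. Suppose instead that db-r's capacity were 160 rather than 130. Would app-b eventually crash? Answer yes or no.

With db-r's capacity at 160:
Round 1 — cache-1 at 130 > 90. cache-1 crashes.
  cache-1 sheds 130 req/s to app-b, cache-2: 65 each.
    app-b: 10+65 = 75 > 60
    cache-2: 10+65 = 75 ≤ 90
Round 2 — app-b crashes.
  app-b sheds 75 req/s to db-r: 75 each.
    db-r: 50+75 = 125 ≤ 160
No further crashes.

yes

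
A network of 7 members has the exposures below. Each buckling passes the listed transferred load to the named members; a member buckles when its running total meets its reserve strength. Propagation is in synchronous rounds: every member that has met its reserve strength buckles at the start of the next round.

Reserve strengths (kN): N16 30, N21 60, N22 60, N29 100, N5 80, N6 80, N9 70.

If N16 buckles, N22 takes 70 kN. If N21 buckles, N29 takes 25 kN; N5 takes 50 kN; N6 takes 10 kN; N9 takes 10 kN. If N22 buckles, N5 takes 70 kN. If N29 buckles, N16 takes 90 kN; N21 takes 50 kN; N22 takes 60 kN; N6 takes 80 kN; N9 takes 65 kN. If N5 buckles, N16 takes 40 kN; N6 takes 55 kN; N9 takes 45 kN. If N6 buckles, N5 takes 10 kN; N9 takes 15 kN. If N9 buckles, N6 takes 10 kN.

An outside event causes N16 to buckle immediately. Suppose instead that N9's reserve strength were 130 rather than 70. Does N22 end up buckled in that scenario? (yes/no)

yes

With N9's reserve strength at 130:
Round 1 — N16 buckles (initial).
  N22: +70 → 70 ≥ 60
Round 2 — N22 buckles.
  N5: +70 → 70 < 80
No further bucklings.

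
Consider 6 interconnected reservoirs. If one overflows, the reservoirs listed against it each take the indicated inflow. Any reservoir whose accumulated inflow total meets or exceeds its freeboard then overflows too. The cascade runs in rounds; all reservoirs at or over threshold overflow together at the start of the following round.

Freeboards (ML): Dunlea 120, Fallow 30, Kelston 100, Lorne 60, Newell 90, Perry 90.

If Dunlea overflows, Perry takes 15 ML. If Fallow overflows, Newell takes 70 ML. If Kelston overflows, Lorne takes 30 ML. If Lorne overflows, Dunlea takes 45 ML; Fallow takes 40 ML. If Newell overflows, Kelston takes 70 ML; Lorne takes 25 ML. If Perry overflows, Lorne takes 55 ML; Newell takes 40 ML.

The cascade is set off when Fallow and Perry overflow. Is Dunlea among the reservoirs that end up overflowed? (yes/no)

no

Round 1 — Fallow, Perry overflow (initial).
  Lorne: +55 → 55 < 60
  Newell: +70+40 → 110 ≥ 90
Round 2 — Newell overflows.
  Kelston: +70 → 70 < 100
  Lorne: +25 → 80 ≥ 60
Round 3 — Lorne overflows.
  Dunlea: +45 → 45 < 120
No further overflows.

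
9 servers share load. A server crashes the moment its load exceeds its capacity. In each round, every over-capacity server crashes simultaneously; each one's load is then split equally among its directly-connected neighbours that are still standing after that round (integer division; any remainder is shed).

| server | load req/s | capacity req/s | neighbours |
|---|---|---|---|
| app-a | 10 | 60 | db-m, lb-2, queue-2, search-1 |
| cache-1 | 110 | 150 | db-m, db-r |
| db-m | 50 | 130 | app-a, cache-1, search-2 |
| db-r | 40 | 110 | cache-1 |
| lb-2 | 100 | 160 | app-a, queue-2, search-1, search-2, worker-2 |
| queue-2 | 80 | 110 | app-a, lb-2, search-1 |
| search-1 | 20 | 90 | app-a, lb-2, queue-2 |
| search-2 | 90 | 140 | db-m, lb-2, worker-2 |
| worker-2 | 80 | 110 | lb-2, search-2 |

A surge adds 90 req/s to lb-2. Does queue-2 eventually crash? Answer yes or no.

yes

Round 1 — lb-2 at 190 > 160. lb-2 crashes.
  lb-2 sheds 190 req/s to app-a, queue-2, search-1, search-2, worker-2: 38 each.
    app-a: 10+38 = 48 ≤ 60
    queue-2: 80+38 = 118 > 110
    search-1: 20+38 = 58 ≤ 90
    search-2: 90+38 = 128 ≤ 140
    worker-2: 80+38 = 118 > 110
Round 2 — queue-2, worker-2 crash.
  queue-2 sheds 118 req/s to app-a, search-1: 59 each.
    app-a: 48+59 = 107 > 60
    search-1: 58+59 = 117 > 90
  worker-2 sheds 118 req/s to search-2: 118 each.
    search-2: 128+118 = 246 > 140
Round 3 — app-a, search-1, search-2 crash.
  app-a sheds 107 req/s to db-m: 107 each.
    db-m: 50+107 = 157 > 130
  search-1 sheds 117 req/s: no online neighbours, lost.
  search-2 sheds 246 req/s to db-m: 246 each.
    db-m: 157+246 = 403 > 130
Round 4 — db-m crashes.
  db-m sheds 403 req/s to cache-1: 403 each.
    cache-1: 110+403 = 513 > 150
Round 5 — cache-1 crashes.
  cache-1 sheds 513 req/s to db-r: 513 each.
    db-r: 40+513 = 553 > 110
Round 6 — db-r crashes.
  db-r sheds 553 req/s: no online neighbours, lost.
No further crashes.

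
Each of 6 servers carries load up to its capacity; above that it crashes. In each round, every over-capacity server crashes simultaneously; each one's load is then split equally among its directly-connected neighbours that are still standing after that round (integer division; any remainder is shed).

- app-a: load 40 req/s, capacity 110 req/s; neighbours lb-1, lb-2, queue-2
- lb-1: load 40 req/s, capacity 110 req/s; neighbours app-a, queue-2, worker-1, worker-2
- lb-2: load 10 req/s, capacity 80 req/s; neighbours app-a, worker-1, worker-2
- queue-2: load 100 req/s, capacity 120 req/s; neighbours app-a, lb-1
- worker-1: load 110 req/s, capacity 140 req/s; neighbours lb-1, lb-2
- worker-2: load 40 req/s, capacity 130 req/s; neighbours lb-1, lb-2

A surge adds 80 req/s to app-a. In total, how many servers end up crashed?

6

Round 1 — app-a at 120 > 110. app-a crashes.
  app-a sheds 120 req/s to lb-1, lb-2, queue-2: 40 each.
    lb-1: 40+40 = 80 ≤ 110
    lb-2: 10+40 = 50 ≤ 80
    queue-2: 100+40 = 140 > 120
Round 2 — queue-2 crashes.
  queue-2 sheds 140 req/s to lb-1: 140 each.
    lb-1: 80+140 = 220 > 110
Round 3 — lb-1 crashes.
  lb-1 sheds 220 req/s to worker-1, worker-2: 110 each.
    worker-1: 110+110 = 220 > 140
    worker-2: 40+110 = 150 > 130
Round 4 — worker-1, worker-2 crash.
  worker-1 sheds 220 req/s to lb-2: 220 each.
    lb-2: 50+220 = 270 > 80
  worker-2 sheds 150 req/s to lb-2: 150 each.
    lb-2: 270+150 = 420 > 80
Round 5 — lb-2 crashes.
  lb-2 sheds 420 req/s: no online neighbours, lost.
No further crashes.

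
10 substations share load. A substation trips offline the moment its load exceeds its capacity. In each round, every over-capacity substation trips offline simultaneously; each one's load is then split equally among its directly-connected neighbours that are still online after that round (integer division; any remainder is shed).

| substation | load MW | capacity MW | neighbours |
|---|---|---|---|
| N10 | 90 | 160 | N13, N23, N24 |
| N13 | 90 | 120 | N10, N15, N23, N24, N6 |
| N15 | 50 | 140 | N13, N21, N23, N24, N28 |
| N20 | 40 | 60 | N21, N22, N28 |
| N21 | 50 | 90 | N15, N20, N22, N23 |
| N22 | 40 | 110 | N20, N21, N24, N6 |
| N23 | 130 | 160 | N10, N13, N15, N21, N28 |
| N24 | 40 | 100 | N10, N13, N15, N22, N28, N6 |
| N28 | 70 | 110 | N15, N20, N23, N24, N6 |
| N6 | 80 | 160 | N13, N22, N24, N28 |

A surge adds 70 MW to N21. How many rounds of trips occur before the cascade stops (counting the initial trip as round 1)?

2

Round 1 — N21 at 120 > 90. N21 trips offline.
  N21 sheds 120 MW to N15, N20, N22, N23: 30 each.
    N15: 50+30 = 80 ≤ 140
    N20: 40+30 = 70 > 60
    N22: 40+30 = 70 ≤ 110
    N23: 130+30 = 160 ≤ 160
Round 2 — N20 trips offline.
  N20 sheds 70 MW to N22, N28: 35 each.
    N22: 70+35 = 105 ≤ 110
    N28: 70+35 = 105 ≤ 110
No further trips.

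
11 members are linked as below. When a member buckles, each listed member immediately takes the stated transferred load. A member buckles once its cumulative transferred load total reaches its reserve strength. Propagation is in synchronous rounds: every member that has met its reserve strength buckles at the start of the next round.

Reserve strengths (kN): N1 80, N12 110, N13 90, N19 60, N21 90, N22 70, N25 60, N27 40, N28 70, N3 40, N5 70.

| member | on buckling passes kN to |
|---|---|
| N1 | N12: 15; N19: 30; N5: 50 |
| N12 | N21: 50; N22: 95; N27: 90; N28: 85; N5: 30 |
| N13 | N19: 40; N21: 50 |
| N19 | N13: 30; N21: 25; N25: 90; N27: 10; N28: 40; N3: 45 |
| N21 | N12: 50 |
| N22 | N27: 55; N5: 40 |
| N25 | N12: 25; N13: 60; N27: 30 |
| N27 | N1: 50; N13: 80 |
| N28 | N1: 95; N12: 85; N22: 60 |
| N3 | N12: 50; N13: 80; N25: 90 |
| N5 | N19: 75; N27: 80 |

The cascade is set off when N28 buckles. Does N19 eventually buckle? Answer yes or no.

Round 1 — N28 buckles (initial).
  N1: +95 → 95 ≥ 80
  N12: +85 → 85 < 110
  N22: +60 → 60 < 70
Round 2 — N1 buckles.
  N12: +15 → 100 < 110
  N19: +30 → 30 < 60
  N5: +50 → 50 < 70
No further bucklings.

no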